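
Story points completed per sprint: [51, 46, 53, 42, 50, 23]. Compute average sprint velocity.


Formula: Avg velocity = Total points / Number of sprints
Points: [51, 46, 53, 42, 50, 23]
Sum = 51 + 46 + 53 + 42 + 50 + 23 = 265
Avg velocity = 265 / 6 = 44.17 points/sprint

44.17 points/sprint


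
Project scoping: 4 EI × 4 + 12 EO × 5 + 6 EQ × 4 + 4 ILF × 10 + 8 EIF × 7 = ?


UFP = EI*4 + EO*5 + EQ*4 + ILF*10 + EIF*7
UFP = 4*4 + 12*5 + 6*4 + 4*10 + 8*7
UFP = 16 + 60 + 24 + 40 + 56
UFP = 196

196


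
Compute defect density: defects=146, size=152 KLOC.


Defect density = defects / KLOC
Defect density = 146 / 152
Defect density = 0.961 defects/KLOC

0.961 defects/KLOC


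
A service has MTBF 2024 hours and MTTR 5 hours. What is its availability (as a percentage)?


Availability = MTBF / (MTBF + MTTR)
Availability = 2024 / (2024 + 5)
Availability = 2024 / 2029
Availability = 99.7536%

99.7536%


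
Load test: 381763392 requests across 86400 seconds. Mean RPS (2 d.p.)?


Formula: throughput = requests / seconds
throughput = 381763392 / 86400
throughput = 4418.56 requests/second

4418.56 requests/second


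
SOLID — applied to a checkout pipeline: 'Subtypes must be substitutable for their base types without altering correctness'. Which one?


This describes the Liskov Substitution Principle (LSP)

Liskov Substitution Principle (LSP)


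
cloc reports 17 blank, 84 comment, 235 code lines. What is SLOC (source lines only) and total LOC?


Total LOC = blank + comment + code
Total LOC = 17 + 84 + 235 = 336
SLOC (source only) = code = 235

Total LOC: 336, SLOC: 235


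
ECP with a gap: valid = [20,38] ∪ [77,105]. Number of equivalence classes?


Valid ranges: [20,38] and [77,105]
Class 1: x < 20 — invalid
Class 2: 20 ≤ x ≤ 38 — valid
Class 3: 38 < x < 77 — invalid (gap between ranges)
Class 4: 77 ≤ x ≤ 105 — valid
Class 5: x > 105 — invalid
Total equivalence classes: 5

5 equivalence classes


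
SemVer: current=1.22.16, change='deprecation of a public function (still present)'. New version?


Current: 1.22.16
Change category: 'deprecation of a public function (still present)' → minor bump
SemVer rule: minor bump → increment MINOR, reset PATCH to 0 (MAJOR unchanged)
New: 1.23.0

1.23.0


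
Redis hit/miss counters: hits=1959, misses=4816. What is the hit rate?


Formula: hit rate = hits / (hits + misses) * 100
hit rate = 1959 / (1959 + 4816) * 100
hit rate = 1959 / 6775 * 100
hit rate = 28.92%

28.92%


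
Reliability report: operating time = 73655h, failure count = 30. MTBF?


Formula: MTBF = Total operating time / Number of failures
MTBF = 73655 / 30
MTBF = 2455.17 hours

2455.17 hours


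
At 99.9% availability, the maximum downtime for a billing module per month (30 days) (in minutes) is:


Formula: allowed downtime = period * (100 - SLA) / 100
Period (month (30 days)) = 43200 minutes
Unavailability fraction = (100 - 99.9) / 100
Allowed downtime = 43200 * (100 - 99.9) / 100
Allowed downtime = 43.2 minutes

43.2 minutes


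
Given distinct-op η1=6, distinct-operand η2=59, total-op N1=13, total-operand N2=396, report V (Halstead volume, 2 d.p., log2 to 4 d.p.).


Formula: V = N * log2(η), where N = N1 + N2 and η = η1 + η2
η = 6 + 59 = 65
N = 13 + 396 = 409
log2(65) ≈ 6.0224
V = 409 * 6.0224 = 2463.16

2463.16


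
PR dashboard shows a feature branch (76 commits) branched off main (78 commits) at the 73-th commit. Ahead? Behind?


Common ancestor: commit #73
feature commits after divergence: 76 - 73 = 3
main commits after divergence: 78 - 73 = 5
feature is 3 commits ahead of main
main is 5 commits ahead of feature

feature ahead: 3, main ahead: 5


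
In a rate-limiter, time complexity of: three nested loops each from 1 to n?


Reasoning: three levels of nesting over n
Complexity: O(n^3)

O(n^3)


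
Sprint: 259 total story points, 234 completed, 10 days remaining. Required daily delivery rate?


Formula: Required rate = Remaining points / Days left
Remaining = 259 - 234 = 25 points
Required rate = 25 / 10 = 2.5 points/day

2.5 points/day


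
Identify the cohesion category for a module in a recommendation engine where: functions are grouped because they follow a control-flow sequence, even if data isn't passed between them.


Reasoning: Grouped by order of execution within a routine, not by data flow
Type: Procedural cohesion

Procedural cohesion


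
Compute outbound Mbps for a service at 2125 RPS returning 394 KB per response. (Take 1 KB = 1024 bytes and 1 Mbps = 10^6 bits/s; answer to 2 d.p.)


Formula: Mbps = payload_bytes * RPS * 8 / 1e6
Payload per request = 394 KB = 394 * 1024 = 403456 bytes
Total bytes/sec = 403456 * 2125 = 857344000
Total bits/sec = 857344000 * 8 = 6858752000
Mbps = 6858752000 / 1e6 = 6858.75

6858.75 Mbps


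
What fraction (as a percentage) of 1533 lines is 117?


Coverage = covered / total * 100
Coverage = 117 / 1533 * 100
Coverage = 7.63%

7.63%


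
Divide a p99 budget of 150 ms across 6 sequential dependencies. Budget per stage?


Formula: per_stage = total_budget / stages
per_stage = 150 / 6
per_stage = 25.0 ms

25.0 ms


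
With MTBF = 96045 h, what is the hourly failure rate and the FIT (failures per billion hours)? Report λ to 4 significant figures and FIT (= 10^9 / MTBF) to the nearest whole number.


Formula: λ = 1 / MTBF; FIT = λ × 1e9 = 1e9 / MTBF
λ = 1 / 96045 ≈ 1.041e-05 failures/hour
FIT = 1e9 / 96045 ≈ 10412 failures per 1e9 hours (nearest whole number)

λ = 1.041e-05 /h, FIT = 10412


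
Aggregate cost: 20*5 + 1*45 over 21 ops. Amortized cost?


Formula: Amortized cost = Total cost / Operations
Total cost = (20 * 5) + (1 * 45)
Total cost = 100 + 45 = 145
Amortized = 145 / 21 = 6.9048

6.9048


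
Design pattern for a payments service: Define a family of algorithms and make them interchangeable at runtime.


This matches the Strategy pattern

Strategy


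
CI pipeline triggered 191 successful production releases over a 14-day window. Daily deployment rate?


Formula: deployments per day = releases / days
= 191 / 14
= 13.643 deploys/day
(equivalently, 95.5 deploys/week)

13.643 deploys/day


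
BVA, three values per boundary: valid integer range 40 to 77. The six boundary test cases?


Range: [40, 77]
Boundaries: just below min, min, min+1, max-1, max, just above max
Values: [39, 40, 41, 76, 77, 78]

[39, 40, 41, 76, 77, 78]


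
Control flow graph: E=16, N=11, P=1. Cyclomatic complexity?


Formula: V(G) = E - N + 2P
V(G) = 16 - 11 + 2*1
V(G) = 5 + 2
V(G) = 7

7


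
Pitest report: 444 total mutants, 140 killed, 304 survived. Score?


Mutation score = killed / total * 100
Mutation score = 140 / 444 * 100
Mutation score = 31.53%

31.53%


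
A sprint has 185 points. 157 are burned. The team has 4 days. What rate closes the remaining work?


Formula: Required rate = Remaining points / Days left
Remaining = 185 - 157 = 28 points
Required rate = 28 / 4 = 7.0 points/day

7.0 points/day


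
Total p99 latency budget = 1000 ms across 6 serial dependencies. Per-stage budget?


Formula: per_stage = total_budget / stages
per_stage = 1000 / 6
per_stage = 166.67 ms

166.67 ms


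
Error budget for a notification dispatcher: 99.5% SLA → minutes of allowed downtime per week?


Formula: allowed downtime = period * (100 - SLA) / 100
Period (week) = 10080 minutes
Unavailability fraction = (100 - 99.5) / 100
Allowed downtime = 10080 * (100 - 99.5) / 100
Allowed downtime = 50.4 minutes

50.4 minutes


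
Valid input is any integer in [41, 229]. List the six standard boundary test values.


Range: [41, 229]
Boundaries: just below min, min, min+1, max-1, max, just above max
Values: [40, 41, 42, 228, 229, 230]

[40, 41, 42, 228, 229, 230]


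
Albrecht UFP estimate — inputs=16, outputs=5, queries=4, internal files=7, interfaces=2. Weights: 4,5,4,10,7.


UFP = EI*4 + EO*5 + EQ*4 + ILF*10 + EIF*7
UFP = 16*4 + 5*5 + 4*4 + 7*10 + 2*7
UFP = 64 + 25 + 16 + 70 + 14
UFP = 189

189


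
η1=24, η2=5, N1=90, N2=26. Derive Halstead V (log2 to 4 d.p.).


Formula: V = N * log2(η), where N = N1 + N2 and η = η1 + η2
η = 24 + 5 = 29
N = 90 + 26 = 116
log2(29) ≈ 4.8580
V = 116 * 4.8580 = 563.53

563.53


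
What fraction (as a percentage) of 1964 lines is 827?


Coverage = covered / total * 100
Coverage = 827 / 1964 * 100
Coverage = 42.11%

42.11%


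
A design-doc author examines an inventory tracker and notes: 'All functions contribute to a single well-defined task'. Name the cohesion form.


Reasoning: Best: single purpose
Type: Functional cohesion

Functional cohesion


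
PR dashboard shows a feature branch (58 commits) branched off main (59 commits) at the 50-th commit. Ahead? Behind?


Common ancestor: commit #50
feature commits after divergence: 58 - 50 = 8
main commits after divergence: 59 - 50 = 9
feature is 8 commits ahead of main
main is 9 commits ahead of feature

feature ahead: 8, main ahead: 9


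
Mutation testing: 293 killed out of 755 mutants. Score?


Mutation score = killed / total * 100
Mutation score = 293 / 755 * 100
Mutation score = 38.81%

38.81%


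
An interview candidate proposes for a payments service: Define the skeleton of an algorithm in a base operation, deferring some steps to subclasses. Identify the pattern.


This matches the Template Method pattern

Template Method


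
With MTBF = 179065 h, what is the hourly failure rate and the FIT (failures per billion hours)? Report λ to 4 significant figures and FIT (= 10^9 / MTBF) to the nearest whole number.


Formula: λ = 1 / MTBF; FIT = λ × 1e9 = 1e9 / MTBF
λ = 1 / 179065 ≈ 5.585e-06 failures/hour
FIT = 1e9 / 179065 ≈ 5585 failures per 1e9 hours (nearest whole number)

λ = 5.585e-06 /h, FIT = 5585


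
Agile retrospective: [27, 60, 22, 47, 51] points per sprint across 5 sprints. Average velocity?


Formula: Avg velocity = Total points / Number of sprints
Points: [27, 60, 22, 47, 51]
Sum = 27 + 60 + 22 + 47 + 51 = 207
Avg velocity = 207 / 5 = 41.4 points/sprint

41.4 points/sprint


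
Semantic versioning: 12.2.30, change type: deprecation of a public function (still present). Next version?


Current: 12.2.30
Change category: 'deprecation of a public function (still present)' → minor bump
SemVer rule: minor bump → increment MINOR, reset PATCH to 0 (MAJOR unchanged)
New: 12.3.0

12.3.0


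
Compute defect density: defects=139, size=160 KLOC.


Defect density = defects / KLOC
Defect density = 139 / 160
Defect density = 0.869 defects/KLOC

0.869 defects/KLOC


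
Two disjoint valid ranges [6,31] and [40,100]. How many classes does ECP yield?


Valid ranges: [6,31] and [40,100]
Class 1: x < 6 — invalid
Class 2: 6 ≤ x ≤ 31 — valid
Class 3: 31 < x < 40 — invalid (gap between ranges)
Class 4: 40 ≤ x ≤ 100 — valid
Class 5: x > 100 — invalid
Total equivalence classes: 5

5 equivalence classes


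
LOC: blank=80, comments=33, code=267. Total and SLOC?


Total LOC = blank + comment + code
Total LOC = 80 + 33 + 267 = 380
SLOC (source only) = code = 267

Total LOC: 380, SLOC: 267


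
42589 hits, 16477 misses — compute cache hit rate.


Formula: hit rate = hits / (hits + misses) * 100
hit rate = 42589 / (42589 + 16477) * 100
hit rate = 42589 / 59066 * 100
hit rate = 72.1%

72.1%


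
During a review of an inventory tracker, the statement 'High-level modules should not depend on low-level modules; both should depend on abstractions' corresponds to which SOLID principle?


This describes the Dependency Inversion Principle (DIP)

Dependency Inversion Principle (DIP)


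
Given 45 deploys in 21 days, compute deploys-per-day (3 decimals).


Formula: deployments per day = releases / days
= 45 / 21
= 2.143 deploys/day
(equivalently, 15.0 deploys/week)

2.143 deploys/day


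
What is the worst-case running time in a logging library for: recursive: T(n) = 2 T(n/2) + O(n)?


Reasoning: master theorem case 2 (merge-sort recurrence)
Complexity: O(n log n)

O(n log n)


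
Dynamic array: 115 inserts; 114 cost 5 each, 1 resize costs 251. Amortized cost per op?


Formula: Amortized cost = Total cost / Operations
Total cost = (114 * 5) + (1 * 251)
Total cost = 570 + 251 = 821
Amortized = 821 / 115 = 7.1391

7.1391


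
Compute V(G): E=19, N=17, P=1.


Formula: V(G) = E - N + 2P
V(G) = 19 - 17 + 2*1
V(G) = 2 + 2
V(G) = 4

4


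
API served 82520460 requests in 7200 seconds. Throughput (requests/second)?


Formula: throughput = requests / seconds
throughput = 82520460 / 7200
throughput = 11461.18 requests/second

11461.18 requests/second


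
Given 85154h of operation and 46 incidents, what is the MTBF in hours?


Formula: MTBF = Total operating time / Number of failures
MTBF = 85154 / 46
MTBF = 1851.17 hours

1851.17 hours


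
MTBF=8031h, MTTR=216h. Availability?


Availability = MTBF / (MTBF + MTTR)
Availability = 8031 / (8031 + 216)
Availability = 8031 / 8247
Availability = 97.3809%

97.3809%


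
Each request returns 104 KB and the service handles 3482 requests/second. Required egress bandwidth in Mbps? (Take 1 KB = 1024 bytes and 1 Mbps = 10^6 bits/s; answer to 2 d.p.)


Formula: Mbps = payload_bytes * RPS * 8 / 1e6
Payload per request = 104 KB = 104 * 1024 = 106496 bytes
Total bytes/sec = 106496 * 3482 = 370819072
Total bits/sec = 370819072 * 8 = 2966552576
Mbps = 2966552576 / 1e6 = 2966.55

2966.55 Mbps


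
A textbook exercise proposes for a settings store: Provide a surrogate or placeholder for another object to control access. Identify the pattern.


This matches the Proxy pattern

Proxy


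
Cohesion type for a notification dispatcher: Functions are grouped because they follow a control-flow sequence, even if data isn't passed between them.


Reasoning: Grouped by order of execution within a routine, not by data flow
Type: Procedural cohesion

Procedural cohesion


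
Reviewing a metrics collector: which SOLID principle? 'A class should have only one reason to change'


This describes the Single Responsibility Principle (SRP)

Single Responsibility Principle (SRP)


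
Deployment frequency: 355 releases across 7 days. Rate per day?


Formula: deployments per day = releases / days
= 355 / 7
= 50.714 deploys/day
(equivalently, 355.0 deploys/week)

50.714 deploys/day


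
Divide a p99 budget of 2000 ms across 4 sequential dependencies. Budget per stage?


Formula: per_stage = total_budget / stages
per_stage = 2000 / 4
per_stage = 500.0 ms

500.0 ms


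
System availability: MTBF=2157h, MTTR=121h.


Availability = MTBF / (MTBF + MTTR)
Availability = 2157 / (2157 + 121)
Availability = 2157 / 2278
Availability = 94.6883%

94.6883%


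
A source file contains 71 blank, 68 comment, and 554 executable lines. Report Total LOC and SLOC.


Total LOC = blank + comment + code
Total LOC = 71 + 68 + 554 = 693
SLOC (source only) = code = 554

Total LOC: 693, SLOC: 554


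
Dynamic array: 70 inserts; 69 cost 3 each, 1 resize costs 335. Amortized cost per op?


Formula: Amortized cost = Total cost / Operations
Total cost = (69 * 3) + (1 * 335)
Total cost = 207 + 335 = 542
Amortized = 542 / 70 = 7.7429

7.7429


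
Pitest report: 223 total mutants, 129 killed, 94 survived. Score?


Mutation score = killed / total * 100
Mutation score = 129 / 223 * 100
Mutation score = 57.85%

57.85%


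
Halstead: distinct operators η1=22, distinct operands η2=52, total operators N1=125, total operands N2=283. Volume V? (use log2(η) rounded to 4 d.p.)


Formula: V = N * log2(η), where N = N1 + N2 and η = η1 + η2
η = 22 + 52 = 74
N = 125 + 283 = 408
log2(74) ≈ 6.2095
V = 408 * 6.2095 = 2533.48

2533.48


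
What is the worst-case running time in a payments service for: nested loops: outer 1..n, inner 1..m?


Reasoning: product of independent bounds
Complexity: O(n*m)

O(n*m)


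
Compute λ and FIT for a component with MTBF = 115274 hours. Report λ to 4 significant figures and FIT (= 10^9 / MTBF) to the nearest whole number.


Formula: λ = 1 / MTBF; FIT = λ × 1e9 = 1e9 / MTBF
λ = 1 / 115274 ≈ 8.675e-06 failures/hour
FIT = 1e9 / 115274 ≈ 8675 failures per 1e9 hours (nearest whole number)

λ = 8.675e-06 /h, FIT = 8675


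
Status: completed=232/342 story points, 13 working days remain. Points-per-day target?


Formula: Required rate = Remaining points / Days left
Remaining = 342 - 232 = 110 points
Required rate = 110 / 13 = 8.46 points/day

8.46 points/day


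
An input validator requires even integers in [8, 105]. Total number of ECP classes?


Constraint: even integers in [8, 105]
Class 1: x < 8 — out-of-range invalid
Class 2: x in [8,105] but odd — wrong type invalid
Class 3: x in [8,105] and even — valid
Class 4: x > 105 — out-of-range invalid
Total equivalence classes: 4

4 equivalence classes


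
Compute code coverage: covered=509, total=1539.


Coverage = covered / total * 100
Coverage = 509 / 1539 * 100
Coverage = 33.07%

33.07%


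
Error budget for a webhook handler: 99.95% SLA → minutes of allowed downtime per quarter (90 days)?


Formula: allowed downtime = period * (100 - SLA) / 100
Period (quarter (90 days)) = 129600 minutes
Unavailability fraction = (100 - 99.95) / 100
Allowed downtime = 129600 * (100 - 99.95) / 100
Allowed downtime = 64.8 minutes

64.8 minutes


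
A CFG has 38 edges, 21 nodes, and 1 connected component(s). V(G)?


Formula: V(G) = E - N + 2P
V(G) = 38 - 21 + 2*1
V(G) = 17 + 2
V(G) = 19

19


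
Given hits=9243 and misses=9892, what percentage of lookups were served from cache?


Formula: hit rate = hits / (hits + misses) * 100
hit rate = 9243 / (9243 + 9892) * 100
hit rate = 9243 / 19135 * 100
hit rate = 48.3%

48.3%


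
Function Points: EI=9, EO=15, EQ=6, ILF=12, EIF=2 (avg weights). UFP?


UFP = EI*4 + EO*5 + EQ*4 + ILF*10 + EIF*7
UFP = 9*4 + 15*5 + 6*4 + 12*10 + 2*7
UFP = 36 + 75 + 24 + 120 + 14
UFP = 269

269


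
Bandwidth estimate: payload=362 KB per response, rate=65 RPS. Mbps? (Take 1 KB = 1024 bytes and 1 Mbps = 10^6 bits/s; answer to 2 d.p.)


Formula: Mbps = payload_bytes * RPS * 8 / 1e6
Payload per request = 362 KB = 362 * 1024 = 370688 bytes
Total bytes/sec = 370688 * 65 = 24094720
Total bits/sec = 24094720 * 8 = 192757760
Mbps = 192757760 / 1e6 = 192.76

192.76 Mbps


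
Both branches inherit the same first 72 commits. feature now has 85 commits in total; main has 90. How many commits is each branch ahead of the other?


Common ancestor: commit #72
feature commits after divergence: 85 - 72 = 13
main commits after divergence: 90 - 72 = 18
feature is 13 commits ahead of main
main is 18 commits ahead of feature

feature ahead: 13, main ahead: 18


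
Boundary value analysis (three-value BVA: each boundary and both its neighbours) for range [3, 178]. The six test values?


Range: [3, 178]
Boundaries: just below min, min, min+1, max-1, max, just above max
Values: [2, 3, 4, 177, 178, 179]

[2, 3, 4, 177, 178, 179]


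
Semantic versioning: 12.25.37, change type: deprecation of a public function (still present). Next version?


Current: 12.25.37
Change category: 'deprecation of a public function (still present)' → minor bump
SemVer rule: minor bump → increment MINOR, reset PATCH to 0 (MAJOR unchanged)
New: 12.26.0

12.26.0


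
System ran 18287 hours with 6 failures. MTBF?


Formula: MTBF = Total operating time / Number of failures
MTBF = 18287 / 6
MTBF = 3047.83 hours

3047.83 hours


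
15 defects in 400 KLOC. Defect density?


Defect density = defects / KLOC
Defect density = 15 / 400
Defect density = 0.038 defects/KLOC

0.038 defects/KLOC


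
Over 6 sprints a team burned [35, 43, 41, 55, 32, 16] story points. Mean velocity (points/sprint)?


Formula: Avg velocity = Total points / Number of sprints
Points: [35, 43, 41, 55, 32, 16]
Sum = 35 + 43 + 41 + 55 + 32 + 16 = 222
Avg velocity = 222 / 6 = 37.0 points/sprint

37.0 points/sprint


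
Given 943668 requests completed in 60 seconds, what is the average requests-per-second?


Formula: throughput = requests / seconds
throughput = 943668 / 60
throughput = 15727.8 requests/second

15727.8 requests/second


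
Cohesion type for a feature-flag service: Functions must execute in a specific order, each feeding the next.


Reasoning: Output of one is input to next
Type: Sequential cohesion

Sequential cohesion


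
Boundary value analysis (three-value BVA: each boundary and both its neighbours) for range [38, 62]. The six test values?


Range: [38, 62]
Boundaries: just below min, min, min+1, max-1, max, just above max
Values: [37, 38, 39, 61, 62, 63]

[37, 38, 39, 61, 62, 63]


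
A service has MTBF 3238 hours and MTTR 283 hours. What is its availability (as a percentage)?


Availability = MTBF / (MTBF + MTTR)
Availability = 3238 / (3238 + 283)
Availability = 3238 / 3521
Availability = 91.9625%

91.9625%


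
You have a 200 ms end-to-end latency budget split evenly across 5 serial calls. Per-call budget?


Formula: per_stage = total_budget / stages
per_stage = 200 / 5
per_stage = 40.0 ms

40.0 ms


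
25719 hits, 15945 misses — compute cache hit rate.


Formula: hit rate = hits / (hits + misses) * 100
hit rate = 25719 / (25719 + 15945) * 100
hit rate = 25719 / 41664 * 100
hit rate = 61.73%

61.73%


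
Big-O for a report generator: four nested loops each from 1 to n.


Reasoning: four levels of nesting
Complexity: O(n^4)

O(n^4)


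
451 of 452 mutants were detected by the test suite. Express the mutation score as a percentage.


Mutation score = killed / total * 100
Mutation score = 451 / 452 * 100
Mutation score = 99.78%

99.78%


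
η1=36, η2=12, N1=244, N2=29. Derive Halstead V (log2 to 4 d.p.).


Formula: V = N * log2(η), where N = N1 + N2 and η = η1 + η2
η = 36 + 12 = 48
N = 244 + 29 = 273
log2(48) ≈ 5.5850
V = 273 * 5.5850 = 1524.71

1524.71


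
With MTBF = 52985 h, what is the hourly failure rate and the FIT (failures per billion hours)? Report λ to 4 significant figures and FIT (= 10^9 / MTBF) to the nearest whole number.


Formula: λ = 1 / MTBF; FIT = λ × 1e9 = 1e9 / MTBF
λ = 1 / 52985 ≈ 1.887e-05 failures/hour
FIT = 1e9 / 52985 ≈ 18873 failures per 1e9 hours (nearest whole number)

λ = 1.887e-05 /h, FIT = 18873


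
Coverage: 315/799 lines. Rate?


Coverage = covered / total * 100
Coverage = 315 / 799 * 100
Coverage = 39.42%

39.42%


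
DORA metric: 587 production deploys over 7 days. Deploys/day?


Formula: deployments per day = releases / days
= 587 / 7
= 83.857 deploys/day
(equivalently, 587.0 deploys/week)

83.857 deploys/day


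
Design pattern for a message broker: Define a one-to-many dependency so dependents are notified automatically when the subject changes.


This matches the Observer pattern

Observer


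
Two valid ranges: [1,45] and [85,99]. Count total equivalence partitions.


Valid ranges: [1,45] and [85,99]
Class 1: x < 1 — invalid
Class 2: 1 ≤ x ≤ 45 — valid
Class 3: 45 < x < 85 — invalid (gap between ranges)
Class 4: 85 ≤ x ≤ 99 — valid
Class 5: x > 99 — invalid
Total equivalence classes: 5

5 equivalence classes


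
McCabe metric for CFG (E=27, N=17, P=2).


Formula: V(G) = E - N + 2P
V(G) = 27 - 17 + 2*2
V(G) = 10 + 4
V(G) = 14

14


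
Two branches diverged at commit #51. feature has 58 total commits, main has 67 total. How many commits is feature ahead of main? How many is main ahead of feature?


Common ancestor: commit #51
feature commits after divergence: 58 - 51 = 7
main commits after divergence: 67 - 51 = 16
feature is 7 commits ahead of main
main is 16 commits ahead of feature

feature ahead: 7, main ahead: 16


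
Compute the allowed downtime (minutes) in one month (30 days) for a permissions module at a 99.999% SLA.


Formula: allowed downtime = period * (100 - SLA) / 100
Period (month (30 days)) = 43200 minutes
Unavailability fraction = (100 - 99.999) / 100
Allowed downtime = 43200 * (100 - 99.999) / 100
Allowed downtime = 0.432 minutes

0.432 minutes


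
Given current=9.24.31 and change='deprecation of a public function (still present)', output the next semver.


Current: 9.24.31
Change category: 'deprecation of a public function (still present)' → minor bump
SemVer rule: minor bump → increment MINOR, reset PATCH to 0 (MAJOR unchanged)
New: 9.25.0

9.25.0


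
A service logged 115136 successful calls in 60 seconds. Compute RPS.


Formula: throughput = requests / seconds
throughput = 115136 / 60
throughput = 1918.93 requests/second

1918.93 requests/second


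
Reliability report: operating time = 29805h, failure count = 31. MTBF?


Formula: MTBF = Total operating time / Number of failures
MTBF = 29805 / 31
MTBF = 961.45 hours

961.45 hours


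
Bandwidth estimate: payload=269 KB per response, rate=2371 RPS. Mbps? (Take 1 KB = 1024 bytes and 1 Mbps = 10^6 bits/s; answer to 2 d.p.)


Formula: Mbps = payload_bytes * RPS * 8 / 1e6
Payload per request = 269 KB = 269 * 1024 = 275456 bytes
Total bytes/sec = 275456 * 2371 = 653106176
Total bits/sec = 653106176 * 8 = 5224849408
Mbps = 5224849408 / 1e6 = 5224.85

5224.85 Mbps


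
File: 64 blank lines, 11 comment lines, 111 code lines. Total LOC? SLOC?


Total LOC = blank + comment + code
Total LOC = 64 + 11 + 111 = 186
SLOC (source only) = code = 111

Total LOC: 186, SLOC: 111


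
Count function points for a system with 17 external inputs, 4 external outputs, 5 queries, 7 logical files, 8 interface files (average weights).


UFP = EI*4 + EO*5 + EQ*4 + ILF*10 + EIF*7
UFP = 17*4 + 4*5 + 5*4 + 7*10 + 8*7
UFP = 68 + 20 + 20 + 70 + 56
UFP = 234

234


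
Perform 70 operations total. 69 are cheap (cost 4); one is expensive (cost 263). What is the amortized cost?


Formula: Amortized cost = Total cost / Operations
Total cost = (69 * 4) + (1 * 263)
Total cost = 276 + 263 = 539
Amortized = 539 / 70 = 7.7

7.7


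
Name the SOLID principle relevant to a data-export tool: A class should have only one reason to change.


This describes the Single Responsibility Principle (SRP)

Single Responsibility Principle (SRP)


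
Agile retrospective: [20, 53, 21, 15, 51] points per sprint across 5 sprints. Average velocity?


Formula: Avg velocity = Total points / Number of sprints
Points: [20, 53, 21, 15, 51]
Sum = 20 + 53 + 21 + 15 + 51 = 160
Avg velocity = 160 / 5 = 32.0 points/sprint

32.0 points/sprint


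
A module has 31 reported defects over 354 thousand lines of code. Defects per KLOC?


Defect density = defects / KLOC
Defect density = 31 / 354
Defect density = 0.088 defects/KLOC

0.088 defects/KLOC


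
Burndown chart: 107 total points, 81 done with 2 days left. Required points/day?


Formula: Required rate = Remaining points / Days left
Remaining = 107 - 81 = 26 points
Required rate = 26 / 2 = 13.0 points/day

13.0 points/day


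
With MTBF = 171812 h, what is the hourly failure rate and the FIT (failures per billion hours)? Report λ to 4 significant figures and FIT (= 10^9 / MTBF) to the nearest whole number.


Formula: λ = 1 / MTBF; FIT = λ × 1e9 = 1e9 / MTBF
λ = 1 / 171812 ≈ 5.820e-06 failures/hour
FIT = 1e9 / 171812 ≈ 5820 failures per 1e9 hours (nearest whole number)

λ = 5.820e-06 /h, FIT = 5820


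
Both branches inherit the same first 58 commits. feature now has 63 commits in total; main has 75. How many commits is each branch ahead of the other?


Common ancestor: commit #58
feature commits after divergence: 63 - 58 = 5
main commits after divergence: 75 - 58 = 17
feature is 5 commits ahead of main
main is 17 commits ahead of feature

feature ahead: 5, main ahead: 17


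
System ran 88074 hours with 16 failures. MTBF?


Formula: MTBF = Total operating time / Number of failures
MTBF = 88074 / 16
MTBF = 5504.63 hours

5504.63 hours


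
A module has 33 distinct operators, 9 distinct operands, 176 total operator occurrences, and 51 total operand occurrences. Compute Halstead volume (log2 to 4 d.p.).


Formula: V = N * log2(η), where N = N1 + N2 and η = η1 + η2
η = 33 + 9 = 42
N = 176 + 51 = 227
log2(42) ≈ 5.3923
V = 227 * 5.3923 = 1224.05

1224.05


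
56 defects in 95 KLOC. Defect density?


Defect density = defects / KLOC
Defect density = 56 / 95
Defect density = 0.589 defects/KLOC

0.589 defects/KLOC


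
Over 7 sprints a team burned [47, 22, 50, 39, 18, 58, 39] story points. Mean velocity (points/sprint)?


Formula: Avg velocity = Total points / Number of sprints
Points: [47, 22, 50, 39, 18, 58, 39]
Sum = 47 + 22 + 50 + 39 + 18 + 58 + 39 = 273
Avg velocity = 273 / 7 = 39.0 points/sprint

39.0 points/sprint


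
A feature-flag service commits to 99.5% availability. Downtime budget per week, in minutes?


Formula: allowed downtime = period * (100 - SLA) / 100
Period (week) = 10080 minutes
Unavailability fraction = (100 - 99.5) / 100
Allowed downtime = 10080 * (100 - 99.5) / 100
Allowed downtime = 50.4 minutes

50.4 minutes


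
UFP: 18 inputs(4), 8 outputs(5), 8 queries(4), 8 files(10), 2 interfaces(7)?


UFP = EI*4 + EO*5 + EQ*4 + ILF*10 + EIF*7
UFP = 18*4 + 8*5 + 8*4 + 8*10 + 2*7
UFP = 72 + 40 + 32 + 80 + 14
UFP = 238

238


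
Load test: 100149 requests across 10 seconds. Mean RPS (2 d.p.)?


Formula: throughput = requests / seconds
throughput = 100149 / 10
throughput = 10014.9 requests/second

10014.9 requests/second


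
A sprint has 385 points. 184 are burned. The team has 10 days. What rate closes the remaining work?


Formula: Required rate = Remaining points / Days left
Remaining = 385 - 184 = 201 points
Required rate = 201 / 10 = 20.1 points/day

20.1 points/day


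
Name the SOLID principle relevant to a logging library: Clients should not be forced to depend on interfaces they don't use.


This describes the Interface Segregation Principle (ISP)

Interface Segregation Principle (ISP)


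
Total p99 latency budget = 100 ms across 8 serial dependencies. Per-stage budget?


Formula: per_stage = total_budget / stages
per_stage = 100 / 8
per_stage = 12.5 ms

12.5 ms


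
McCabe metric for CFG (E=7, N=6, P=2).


Formula: V(G) = E - N + 2P
V(G) = 7 - 6 + 2*2
V(G) = 1 + 4
V(G) = 5

5


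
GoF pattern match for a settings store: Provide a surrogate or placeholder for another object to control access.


This matches the Proxy pattern

Proxy


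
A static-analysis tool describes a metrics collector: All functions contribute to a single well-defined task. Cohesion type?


Reasoning: Best: single purpose
Type: Functional cohesion

Functional cohesion


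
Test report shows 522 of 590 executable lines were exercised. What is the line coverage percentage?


Coverage = covered / total * 100
Coverage = 522 / 590 * 100
Coverage = 88.47%

88.47%


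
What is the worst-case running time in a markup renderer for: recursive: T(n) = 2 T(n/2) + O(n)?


Reasoning: master theorem case 2 (merge-sort recurrence)
Complexity: O(n log n)

O(n log n)


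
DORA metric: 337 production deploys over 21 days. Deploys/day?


Formula: deployments per day = releases / days
= 337 / 21
= 16.048 deploys/day
(equivalently, 112.33 deploys/week)

16.048 deploys/day


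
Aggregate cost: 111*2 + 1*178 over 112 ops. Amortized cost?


Formula: Amortized cost = Total cost / Operations
Total cost = (111 * 2) + (1 * 178)
Total cost = 222 + 178 = 400
Amortized = 400 / 112 = 3.5714

3.5714


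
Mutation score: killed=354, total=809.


Mutation score = killed / total * 100
Mutation score = 354 / 809 * 100
Mutation score = 43.76%

43.76%


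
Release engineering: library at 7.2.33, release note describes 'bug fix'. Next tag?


Current: 7.2.33
Change category: 'bug fix' → patch bump
SemVer rule: patch bump → increment PATCH (MAJOR and MINOR unchanged)
New: 7.2.34

7.2.34


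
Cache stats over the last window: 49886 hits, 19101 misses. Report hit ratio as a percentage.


Formula: hit rate = hits / (hits + misses) * 100
hit rate = 49886 / (49886 + 19101) * 100
hit rate = 49886 / 68987 * 100
hit rate = 72.31%

72.31%


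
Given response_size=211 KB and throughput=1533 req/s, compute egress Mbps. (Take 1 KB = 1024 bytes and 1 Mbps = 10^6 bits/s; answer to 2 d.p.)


Formula: Mbps = payload_bytes * RPS * 8 / 1e6
Payload per request = 211 KB = 211 * 1024 = 216064 bytes
Total bytes/sec = 216064 * 1533 = 331226112
Total bits/sec = 331226112 * 8 = 2649808896
Mbps = 2649808896 / 1e6 = 2649.81

2649.81 Mbps


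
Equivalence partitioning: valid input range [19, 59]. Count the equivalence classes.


Valid range: [19, 59]
Class 1: x < 19 — invalid
Class 2: 19 ≤ x ≤ 59 — valid
Class 3: x > 59 — invalid
Total equivalence classes: 3

3 equivalence classes


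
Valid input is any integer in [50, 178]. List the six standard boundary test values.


Range: [50, 178]
Boundaries: just below min, min, min+1, max-1, max, just above max
Values: [49, 50, 51, 177, 178, 179]

[49, 50, 51, 177, 178, 179]


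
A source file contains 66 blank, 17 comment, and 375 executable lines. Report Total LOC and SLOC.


Total LOC = blank + comment + code
Total LOC = 66 + 17 + 375 = 458
SLOC (source only) = code = 375

Total LOC: 458, SLOC: 375


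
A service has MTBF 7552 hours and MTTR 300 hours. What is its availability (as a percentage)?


Availability = MTBF / (MTBF + MTTR)
Availability = 7552 / (7552 + 300)
Availability = 7552 / 7852
Availability = 96.1793%

96.1793%


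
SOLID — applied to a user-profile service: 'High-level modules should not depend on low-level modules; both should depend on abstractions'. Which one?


This describes the Dependency Inversion Principle (DIP)

Dependency Inversion Principle (DIP)


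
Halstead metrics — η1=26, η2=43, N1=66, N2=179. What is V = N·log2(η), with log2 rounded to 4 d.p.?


Formula: V = N * log2(η), where N = N1 + N2 and η = η1 + η2
η = 26 + 43 = 69
N = 66 + 179 = 245
log2(69) ≈ 6.1085
V = 245 * 6.1085 = 1496.58

1496.58


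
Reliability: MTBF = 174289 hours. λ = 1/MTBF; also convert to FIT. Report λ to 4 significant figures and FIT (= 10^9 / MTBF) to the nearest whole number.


Formula: λ = 1 / MTBF; FIT = λ × 1e9 = 1e9 / MTBF
λ = 1 / 174289 ≈ 5.738e-06 failures/hour
FIT = 1e9 / 174289 ≈ 5738 failures per 1e9 hours (nearest whole number)

λ = 5.738e-06 /h, FIT = 5738


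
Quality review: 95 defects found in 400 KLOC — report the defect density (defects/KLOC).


Defect density = defects / KLOC
Defect density = 95 / 400
Defect density = 0.238 defects/KLOC

0.238 defects/KLOC


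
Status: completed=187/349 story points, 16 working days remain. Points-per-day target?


Formula: Required rate = Remaining points / Days left
Remaining = 349 - 187 = 162 points
Required rate = 162 / 16 = 10.13 points/day

10.13 points/day


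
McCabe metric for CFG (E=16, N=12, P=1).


Formula: V(G) = E - N + 2P
V(G) = 16 - 12 + 2*1
V(G) = 4 + 2
V(G) = 6

6


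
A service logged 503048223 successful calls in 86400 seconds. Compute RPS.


Formula: throughput = requests / seconds
throughput = 503048223 / 86400
throughput = 5822.32 requests/second

5822.32 requests/second


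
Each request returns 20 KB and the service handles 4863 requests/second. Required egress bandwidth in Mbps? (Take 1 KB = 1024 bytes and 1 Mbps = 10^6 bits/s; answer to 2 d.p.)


Formula: Mbps = payload_bytes * RPS * 8 / 1e6
Payload per request = 20 KB = 20 * 1024 = 20480 bytes
Total bytes/sec = 20480 * 4863 = 99594240
Total bits/sec = 99594240 * 8 = 796753920
Mbps = 796753920 / 1e6 = 796.75

796.75 Mbps


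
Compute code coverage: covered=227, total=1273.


Coverage = covered / total * 100
Coverage = 227 / 1273 * 100
Coverage = 17.83%

17.83%


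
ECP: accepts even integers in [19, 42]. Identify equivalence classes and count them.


Constraint: even integers in [19, 42]
Class 1: x < 19 — out-of-range invalid
Class 2: x in [19,42] but odd — wrong type invalid
Class 3: x in [19,42] and even — valid
Class 4: x > 42 — out-of-range invalid
Total equivalence classes: 4

4 equivalence classes


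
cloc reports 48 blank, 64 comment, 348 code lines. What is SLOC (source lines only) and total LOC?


Total LOC = blank + comment + code
Total LOC = 48 + 64 + 348 = 460
SLOC (source only) = code = 348

Total LOC: 460, SLOC: 348


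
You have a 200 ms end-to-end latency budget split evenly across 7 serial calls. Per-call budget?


Formula: per_stage = total_budget / stages
per_stage = 200 / 7
per_stage = 28.57 ms

28.57 ms


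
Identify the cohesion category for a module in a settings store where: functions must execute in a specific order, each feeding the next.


Reasoning: Output of one is input to next
Type: Sequential cohesion

Sequential cohesion


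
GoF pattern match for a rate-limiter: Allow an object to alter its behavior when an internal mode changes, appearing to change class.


This matches the State pattern

State


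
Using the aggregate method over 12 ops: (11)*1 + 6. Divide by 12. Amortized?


Formula: Amortized cost = Total cost / Operations
Total cost = (11 * 1) + (1 * 6)
Total cost = 11 + 6 = 17
Amortized = 17 / 12 = 1.4167

1.4167


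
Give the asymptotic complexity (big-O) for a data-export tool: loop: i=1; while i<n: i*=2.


Reasoning: i doubles each step so iterations are log2(n)
Complexity: O(log n)

O(log n)


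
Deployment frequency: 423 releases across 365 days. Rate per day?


Formula: deployments per day = releases / days
= 423 / 365
= 1.159 deploys/day
(equivalently, 8.11 deploys/week)

1.159 deploys/day


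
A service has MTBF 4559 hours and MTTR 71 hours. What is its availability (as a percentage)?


Availability = MTBF / (MTBF + MTTR)
Availability = 4559 / (4559 + 71)
Availability = 4559 / 4630
Availability = 98.4665%

98.4665%


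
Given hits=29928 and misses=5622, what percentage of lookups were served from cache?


Formula: hit rate = hits / (hits + misses) * 100
hit rate = 29928 / (29928 + 5622) * 100
hit rate = 29928 / 35550 * 100
hit rate = 84.19%

84.19%


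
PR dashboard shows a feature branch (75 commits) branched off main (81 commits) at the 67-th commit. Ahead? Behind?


Common ancestor: commit #67
feature commits after divergence: 75 - 67 = 8
main commits after divergence: 81 - 67 = 14
feature is 8 commits ahead of main
main is 14 commits ahead of feature

feature ahead: 8, main ahead: 14


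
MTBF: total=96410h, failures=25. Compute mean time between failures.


Formula: MTBF = Total operating time / Number of failures
MTBF = 96410 / 25
MTBF = 3856.4 hours

3856.4 hours


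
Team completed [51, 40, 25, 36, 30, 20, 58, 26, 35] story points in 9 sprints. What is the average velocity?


Formula: Avg velocity = Total points / Number of sprints
Points: [51, 40, 25, 36, 30, 20, 58, 26, 35]
Sum = 51 + 40 + 25 + 36 + 30 + 20 + 58 + 26 + 35 = 321
Avg velocity = 321 / 9 = 35.67 points/sprint

35.67 points/sprint


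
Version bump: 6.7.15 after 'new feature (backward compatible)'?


Current: 6.7.15
Change category: 'new feature (backward compatible)' → minor bump
SemVer rule: minor bump → increment MINOR, reset PATCH to 0 (MAJOR unchanged)
New: 6.8.0

6.8.0


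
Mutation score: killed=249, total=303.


Mutation score = killed / total * 100
Mutation score = 249 / 303 * 100
Mutation score = 82.18%

82.18%


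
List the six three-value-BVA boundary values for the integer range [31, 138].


Range: [31, 138]
Boundaries: just below min, min, min+1, max-1, max, just above max
Values: [30, 31, 32, 137, 138, 139]

[30, 31, 32, 137, 138, 139]


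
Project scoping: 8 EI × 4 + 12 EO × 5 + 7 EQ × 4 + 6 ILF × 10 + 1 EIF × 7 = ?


UFP = EI*4 + EO*5 + EQ*4 + ILF*10 + EIF*7
UFP = 8*4 + 12*5 + 7*4 + 6*10 + 1*7
UFP = 32 + 60 + 28 + 60 + 7
UFP = 187

187
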